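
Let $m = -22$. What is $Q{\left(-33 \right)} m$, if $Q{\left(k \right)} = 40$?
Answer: $-880$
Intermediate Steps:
$Q{\left(-33 \right)} m = 40 \left(-22\right) = -880$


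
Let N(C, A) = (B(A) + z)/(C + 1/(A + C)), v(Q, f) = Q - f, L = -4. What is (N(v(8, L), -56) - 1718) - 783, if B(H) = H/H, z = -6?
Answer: -1318247/527 ≈ -2501.4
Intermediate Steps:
B(H) = 1
N(C, A) = -5/(C + 1/(A + C)) (N(C, A) = (1 - 6)/(C + 1/(A + C)) = -5/(C + 1/(A + C)))
(N(v(8, L), -56) - 1718) - 783 = (5*(-1*(-56) - (8 - 1*(-4)))/(1 + (8 - 1*(-4))**2 - 56*(8 - 1*(-4))) - 1718) - 783 = (5*(56 - (8 + 4))/(1 + (8 + 4)**2 - 56*(8 + 4)) - 1718) - 783 = (5*(56 - 1*12)/(1 + 12**2 - 56*12) - 1718) - 783 = (5*(56 - 12)/(1 + 144 - 672) - 1718) - 783 = (5*44/(-527) - 1718) - 783 = (5*(-1/527)*44 - 1718) - 783 = (-220/527 - 1718) - 783 = -905606/527 - 783 = -1318247/527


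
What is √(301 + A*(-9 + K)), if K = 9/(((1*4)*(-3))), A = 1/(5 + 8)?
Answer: √1201/2 ≈ 17.328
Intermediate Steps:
A = 1/13 ≈ 0.076923
K = -¾ (K = 9/((4*(-3))) = 9/(-12) = 9*(-1/12) = -¾ ≈ -0.75000)
√(301 + A*(-9 + K)) = √(301 + (-9 - ¾)/13) = √(301 + (1/13)*(-39/4)) = √(301 - ¾) = √(1201/4) = √1201/2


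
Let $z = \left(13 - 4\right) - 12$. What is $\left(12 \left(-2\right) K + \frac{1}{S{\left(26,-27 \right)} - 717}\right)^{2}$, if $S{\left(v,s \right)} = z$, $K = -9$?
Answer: $\frac{24186159361}{518400} \approx 46655.0$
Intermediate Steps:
$z = -3$ ($z = 9 - 12 = -3$)
$S{\left(v,s \right)} = -3$
$\left(12 \left(-2\right) K + \frac{1}{S{\left(26,-27 \right)} - 717}\right)^{2} = \left(12 \left(-2\right) \left(-9\right) + \frac{1}{-3 - 717}\right)^{2} = \left(\left(-24\right) \left(-9\right) + \frac{1}{-720}\right)^{2} = \left(216 - \frac{1}{720}\right)^{2} = \left(\frac{155519}{720}\right)^{2} = \frac{24186159361}{518400}$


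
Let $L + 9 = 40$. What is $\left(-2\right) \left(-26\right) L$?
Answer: $1612$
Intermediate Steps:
$L = 31$ ($L = -9 + 40 = 31$)
$\left(-2\right) \left(-26\right) L = \left(-2\right) \left(-26\right) 31 = 52 \cdot 31 = 1612$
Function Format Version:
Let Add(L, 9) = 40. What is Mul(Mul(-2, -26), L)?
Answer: 1612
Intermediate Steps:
L = 31 (L = Add(-9, 40) = 31)
Mul(Mul(-2, -26), L) = Mul(Mul(-2, -26), 31) = Mul(52, 31) = 1612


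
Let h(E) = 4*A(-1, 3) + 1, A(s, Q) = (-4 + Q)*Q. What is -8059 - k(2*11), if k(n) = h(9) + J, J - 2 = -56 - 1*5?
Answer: -7989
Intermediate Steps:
A(s, Q) = Q*(-4 + Q)
J = -59 (J = 2 + (-56 - 1*5) = 2 + (-56 - 5) = 2 - 61 = -59)
h(E) = -11 (h(E) = 4*(3*(-4 + 3)) + 1 = 4*(3*(-1)) + 1 = 4*(-3) + 1 = -12 + 1 = -11)
k(n) = -70 (k(n) = -11 - 59 = -70)
-8059 - k(2*11) = -8059 - 1*(-70) = -8059 + 70 = -7989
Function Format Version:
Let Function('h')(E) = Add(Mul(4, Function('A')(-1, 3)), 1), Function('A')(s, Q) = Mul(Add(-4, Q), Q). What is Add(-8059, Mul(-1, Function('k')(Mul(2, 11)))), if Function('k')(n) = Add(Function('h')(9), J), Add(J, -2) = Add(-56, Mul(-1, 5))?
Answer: -7989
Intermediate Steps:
Function('A')(s, Q) = Mul(Q, Add(-4, Q))
J = -59 (J = Add(2, Add(-56, Mul(-1, 5))) = Add(2, Add(-56, -5)) = Add(2, -61) = -59)
Function('h')(E) = -11 (Function('h')(E) = Add(Mul(4, Mul(3, Add(-4, 3))), 1) = Add(Mul(4, Mul(3, -1)), 1) = Add(Mul(4, -3), 1) = Add(-12, 1) = -11)
Function('k')(n) = -70 (Function('k')(n) = Add(-11, -59) = -70)
Add(-8059, Mul(-1, Function('k')(Mul(2, 11)))) = Add(-8059, Mul(-1, -70)) = Add(-8059, 70) = -7989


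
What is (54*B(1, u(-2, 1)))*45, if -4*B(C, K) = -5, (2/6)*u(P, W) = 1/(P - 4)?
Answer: 6075/2 ≈ 3037.5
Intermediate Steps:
u(P, W) = 3/(-4 + P) (u(P, W) = 3/(P - 4) = 3/(-4 + P))
B(C, K) = 5/4 (B(C, K) = -¼*(-5) = 5/4)
(54*B(1, u(-2, 1)))*45 = (54*(5/4))*45 = (135/2)*45 = 6075/2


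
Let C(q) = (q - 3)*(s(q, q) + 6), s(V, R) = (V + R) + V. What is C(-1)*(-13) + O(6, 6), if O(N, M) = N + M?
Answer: 168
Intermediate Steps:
s(V, R) = R + 2*V (s(V, R) = (R + V) + V = R + 2*V)
C(q) = (-3 + q)*(6 + 3*q) (C(q) = (q - 3)*((q + 2*q) + 6) = (-3 + q)*(3*q + 6) = (-3 + q)*(6 + 3*q))
O(N, M) = M + N
C(-1)*(-13) + O(6, 6) = (-18 - 3*(-1) + 3*(-1)**2)*(-13) + (6 + 6) = (-18 + 3 + 3*1)*(-13) + 12 = (-18 + 3 + 3)*(-13) + 12 = -12*(-13) + 12 = 156 + 12 = 168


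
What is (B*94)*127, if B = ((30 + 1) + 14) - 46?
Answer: -11938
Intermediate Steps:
B = -1 (B = (31 + 14) - 46 = 45 - 46 = -1)
(B*94)*127 = -1*94*127 = -94*127 = -11938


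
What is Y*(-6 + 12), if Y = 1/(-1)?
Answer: -6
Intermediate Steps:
Y = -1
Y*(-6 + 12) = -(-6 + 12) = -1*6 = -6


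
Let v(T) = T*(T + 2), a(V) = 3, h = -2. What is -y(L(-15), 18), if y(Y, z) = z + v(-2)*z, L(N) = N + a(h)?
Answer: -18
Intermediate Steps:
v(T) = T*(2 + T)
L(N) = 3 + N (L(N) = N + 3 = 3 + N)
y(Y, z) = z (y(Y, z) = z + (-2*(2 - 2))*z = z + (-2*0)*z = z + 0*z = z + 0 = z)
-y(L(-15), 18) = -1*18 = -18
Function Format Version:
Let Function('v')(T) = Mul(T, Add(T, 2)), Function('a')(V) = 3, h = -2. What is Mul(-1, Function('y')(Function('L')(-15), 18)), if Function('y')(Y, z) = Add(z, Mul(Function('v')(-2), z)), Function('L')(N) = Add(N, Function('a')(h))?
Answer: -18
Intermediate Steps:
Function('v')(T) = Mul(T, Add(2, T))
Function('L')(N) = Add(3, N) (Function('L')(N) = Add(N, 3) = Add(3, N))
Function('y')(Y, z) = z (Function('y')(Y, z) = Add(z, Mul(Mul(-2, Add(2, -2)), z)) = Add(z, Mul(Mul(-2, 0), z)) = Add(z, Mul(0, z)) = Add(z, 0) = z)
Mul(-1, Function('y')(Function('L')(-15), 18)) = Mul(-1, 18) = -18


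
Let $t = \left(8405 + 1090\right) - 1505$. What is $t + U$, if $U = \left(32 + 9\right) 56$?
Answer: $10286$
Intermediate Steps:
$U = 2296$ ($U = 41 \cdot 56 = 2296$)
$t = 7990$ ($t = 9495 - 1505 = 7990$)
$t + U = 7990 + 2296 = 10286$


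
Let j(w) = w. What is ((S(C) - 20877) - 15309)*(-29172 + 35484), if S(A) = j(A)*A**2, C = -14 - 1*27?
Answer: -663435384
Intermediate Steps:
C = -41 (C = -14 - 27 = -41)
S(A) = A**3 (S(A) = A*A**2 = A**3)
((S(C) - 20877) - 15309)*(-29172 + 35484) = (((-41)**3 - 20877) - 15309)*(-29172 + 35484) = ((-68921 - 20877) - 15309)*6312 = (-89798 - 15309)*6312 = -105107*6312 = -663435384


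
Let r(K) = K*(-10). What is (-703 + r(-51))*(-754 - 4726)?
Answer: 1057640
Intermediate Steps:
r(K) = -10*K
(-703 + r(-51))*(-754 - 4726) = (-703 - 10*(-51))*(-754 - 4726) = (-703 + 510)*(-5480) = -193*(-5480) = 1057640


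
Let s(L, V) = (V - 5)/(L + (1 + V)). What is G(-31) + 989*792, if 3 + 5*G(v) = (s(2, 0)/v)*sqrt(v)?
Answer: 3916437/5 + I*sqrt(31)/93 ≈ 7.8329e+5 + 0.059868*I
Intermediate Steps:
s(L, V) = (-5 + V)/(1 + L + V)
G(v) = -3/5 - 1/(3*sqrt(v)) (G(v) = -3/5 + ((((-5 + 0)/(1 + 2 + 0))/v)*sqrt(v))/5 = -3/5 + (((-5/3)/v)*sqrt(v))/5 = -3/5 + ((((1/3)*(-5))/v)*sqrt(v))/5 = -3/5 + ((-5/(3*v))*sqrt(v))/5 = -3/5 + (-5/(3*sqrt(v)))/5 = -3/5 - 1/(3*sqrt(v)))
G(-31) + 989*792 = (-3/5 - (-1)*I*sqrt(31)/93) + 989*792 = (-3/5 - (-1)*I*sqrt(31)/93) + 783288 = (-3/5 + I*sqrt(31)/93) + 783288 = 3916437/5 + I*sqrt(31)/93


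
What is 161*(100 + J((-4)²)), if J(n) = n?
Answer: 18676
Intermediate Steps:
161*(100 + J((-4)²)) = 161*(100 + (-4)²) = 161*(100 + 16) = 161*116 = 18676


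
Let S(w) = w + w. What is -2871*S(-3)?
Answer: 17226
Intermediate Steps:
S(w) = 2*w
-2871*S(-3) = -5742*(-3) = -2871*(-6) = 17226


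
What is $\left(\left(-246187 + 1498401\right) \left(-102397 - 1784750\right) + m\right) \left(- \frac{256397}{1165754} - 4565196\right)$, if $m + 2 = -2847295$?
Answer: $\frac{12576250305466569022346655}{1165754} \approx 1.0788 \cdot 10^{19}$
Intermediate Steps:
$m = -2847297$ ($m = -2 - 2847295 = -2847297$)
$\left(\left(-246187 + 1498401\right) \left(-102397 - 1784750\right) + m\right) \left(- \frac{256397}{1165754} - 4565196\right) = \left(\left(-246187 + 1498401\right) \left(-102397 - 1784750\right) - 2847297\right) \left(- \frac{256397}{1165754} - 4565196\right) = \left(1252214 \left(-1887147\right) - 2847297\right) \left(\left(-256397\right) \frac{1}{1165754} - 4565196\right) = \left(-2363111893458 - 2847297\right) \left(- \frac{256397}{1165754} - 4565196\right) = \left(-2363114740755\right) \left(- \frac{5321895754181}{1165754}\right) = \frac{12576250305466569022346655}{1165754}$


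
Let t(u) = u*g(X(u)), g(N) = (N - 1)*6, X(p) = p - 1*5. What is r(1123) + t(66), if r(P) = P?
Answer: 24883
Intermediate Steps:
X(p) = -5 + p (X(p) = p - 5 = -5 + p)
g(N) = -6 + 6*N (g(N) = (-1 + N)*6 = -6 + 6*N)
t(u) = u*(-36 + 6*u) (t(u) = u*(-6 + 6*(-5 + u)) = u*(-6 + (-30 + 6*u)) = u*(-36 + 6*u))
r(1123) + t(66) = 1123 + 6*66*(-6 + 66) = 1123 + 6*66*60 = 1123 + 23760 = 24883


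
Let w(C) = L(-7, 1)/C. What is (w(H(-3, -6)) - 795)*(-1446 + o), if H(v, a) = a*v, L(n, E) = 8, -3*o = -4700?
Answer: -2588662/27 ≈ -95876.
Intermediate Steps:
o = 4700/3 (o = -1/3*(-4700) = 4700/3 ≈ 1566.7)
w(C) = 8/C
(w(H(-3, -6)) - 795)*(-1446 + o) = (8/((-6*(-3))) - 795)*(-1446 + 4700/3) = (8/18 - 795)*(362/3) = (8*(1/18) - 795)*(362/3) = (4/9 - 795)*(362/3) = -7151/9*362/3 = -2588662/27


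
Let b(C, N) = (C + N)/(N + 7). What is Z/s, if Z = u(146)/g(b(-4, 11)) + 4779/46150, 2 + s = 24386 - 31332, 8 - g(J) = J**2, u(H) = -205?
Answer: 339236667/90601495400 ≈ 0.0037443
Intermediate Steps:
b(C, N) = (C + N)/(7 + N)
g(J) = 8 - J**2
s = -6948 (s = -2 + (24386 - 31332) = -2 - 6946 = -6948)
Z = -3053130003/117359450 (Z = -205/(8 - ((-4 + 11)/(7 + 11))**2) + 4779/46150 = -205/(8 - (7/18)**2) + 4779*(1/46150) = -205/(8 - ((1/18)*7)**2) + 4779/46150 = -205/(8 - (7/18)**2) + 4779/46150 = -205/(8 - 1*49/324) + 4779/46150 = -205/(8 - 49/324) + 4779/46150 = -205/2543/324 + 4779/46150 = -205*324/2543 + 4779/46150 = -66420/2543 + 4779/46150 = -3053130003/117359450 ≈ -26.015)
Z/s = -3053130003/117359450/(-6948) = -3053130003/117359450*(-1/6948) = 339236667/90601495400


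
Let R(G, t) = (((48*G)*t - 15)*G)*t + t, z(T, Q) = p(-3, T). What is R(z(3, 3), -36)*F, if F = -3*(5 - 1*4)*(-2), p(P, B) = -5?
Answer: 9314784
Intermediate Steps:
z(T, Q) = -5
R(G, t) = t + G*t*(-15 + 48*G*t) (R(G, t) = ((48*G*t - 15)*G)*t + t = ((-15 + 48*G*t)*G)*t + t = (G*(-15 + 48*G*t))*t + t = G*t*(-15 + 48*G*t) + t = t + G*t*(-15 + 48*G*t))
F = 6 (F = -3*(5 - 4)*(-2) = -3*1*(-2) = -3*(-2) = 6)
R(z(3, 3), -36)*F = -36*(1 - 15*(-5) + 48*(-36)*(-5)²)*6 = -36*(1 + 75 + 48*(-36)*25)*6 = -36*(1 + 75 - 43200)*6 = -36*(-43124)*6 = 1552464*6 = 9314784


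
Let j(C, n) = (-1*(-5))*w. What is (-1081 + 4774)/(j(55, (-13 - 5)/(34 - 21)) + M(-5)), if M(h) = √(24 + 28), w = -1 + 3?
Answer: 6155/8 - 1231*√13/8 ≈ 214.57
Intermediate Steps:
w = 2
j(C, n) = 10 (j(C, n) = -1*(-5)*2 = 5*2 = 10)
M(h) = 2*√13 (M(h) = √52 = 2*√13)
(-1081 + 4774)/(j(55, (-13 - 5)/(34 - 21)) + M(-5)) = (-1081 + 4774)/(10 + 2*√13) = 3693/(10 + 2*√13)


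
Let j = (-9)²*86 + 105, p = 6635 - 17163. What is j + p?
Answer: -3457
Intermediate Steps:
p = -10528
j = 7071 (j = 81*86 + 105 = 6966 + 105 = 7071)
j + p = 7071 - 10528 = -3457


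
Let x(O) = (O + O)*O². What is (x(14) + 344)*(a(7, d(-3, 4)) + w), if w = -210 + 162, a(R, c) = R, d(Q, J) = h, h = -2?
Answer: -239112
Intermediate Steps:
d(Q, J) = -2
w = -48
x(O) = 2*O³ (x(O) = (2*O)*O² = 2*O³)
(x(14) + 344)*(a(7, d(-3, 4)) + w) = (2*14³ + 344)*(7 - 48) = (2*2744 + 344)*(-41) = (5488 + 344)*(-41) = 5832*(-41) = -239112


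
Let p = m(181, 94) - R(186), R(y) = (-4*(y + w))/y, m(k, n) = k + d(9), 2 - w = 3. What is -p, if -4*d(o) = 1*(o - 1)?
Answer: -17017/93 ≈ -182.98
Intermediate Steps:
w = -1 (w = 2 - 1*3 = 2 - 3 = -1)
d(o) = ¼ - o/4 (d(o) = -(o - 1)/4 = -(-1 + o)/4 = ¼ - o/4)
m(k, n) = -2 + k (m(k, n) = k + (¼ - ¼*9) = k + (¼ - 9/4) = k - 2 = -2 + k)
R(y) = (4 - 4*y)/y (R(y) = (-4*(y - 1))/y = (-4*(-1 + y))/y = (4 - 4*y)/y)
p = 17017/93 (p = (-2 + 181) - (-4 + 4/186) = 179 - (-4 + 4*(1/186)) = 179 - (-4 + 2/93) = 179 - 1*(-370/93) = 179 + 370/93 = 17017/93 ≈ 182.98)
-p = -1*17017/93 = -17017/93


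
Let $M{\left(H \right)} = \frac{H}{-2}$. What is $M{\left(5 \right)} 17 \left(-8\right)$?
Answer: $340$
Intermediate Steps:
$M{\left(H \right)} = - \frac{H}{2}$ ($M{\left(H \right)} = H \left(- \frac{1}{2}\right) = - \frac{H}{2}$)
$M{\left(5 \right)} 17 \left(-8\right) = \left(- \frac{1}{2}\right) 5 \cdot 17 \left(-8\right) = \left(- \frac{5}{2}\right) 17 \left(-8\right) = \left(- \frac{85}{2}\right) \left(-8\right) = 340$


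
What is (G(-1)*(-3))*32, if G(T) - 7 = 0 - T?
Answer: -768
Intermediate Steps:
G(T) = 7 - T (G(T) = 7 + (0 - T) = 7 - T)
(G(-1)*(-3))*32 = ((7 - 1*(-1))*(-3))*32 = ((7 + 1)*(-3))*32 = (8*(-3))*32 = -24*32 = -768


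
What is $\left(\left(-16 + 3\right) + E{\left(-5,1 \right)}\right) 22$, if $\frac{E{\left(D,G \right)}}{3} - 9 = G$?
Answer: $374$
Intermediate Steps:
$E{\left(D,G \right)} = 27 + 3 G$
$\left(\left(-16 + 3\right) + E{\left(-5,1 \right)}\right) 22 = \left(\left(-16 + 3\right) + \left(27 + 3 \cdot 1\right)\right) 22 = \left(-13 + \left(27 + 3\right)\right) 22 = \left(-13 + 30\right) 22 = 17 \cdot 22 = 374$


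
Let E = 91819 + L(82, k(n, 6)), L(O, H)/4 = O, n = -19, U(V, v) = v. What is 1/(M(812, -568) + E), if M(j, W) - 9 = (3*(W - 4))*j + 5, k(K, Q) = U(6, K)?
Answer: -1/1301231 ≈ -7.6850e-7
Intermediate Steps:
k(K, Q) = K
L(O, H) = 4*O
E = 92147 (E = 91819 + 4*82 = 91819 + 328 = 92147)
M(j, W) = 14 + j*(-12 + 3*W) (M(j, W) = 9 + ((3*(W - 4))*j + 5) = 9 + ((3*(-4 + W))*j + 5) = 9 + ((-12 + 3*W)*j + 5) = 9 + (j*(-12 + 3*W) + 5) = 9 + (5 + j*(-12 + 3*W)) = 14 + j*(-12 + 3*W))
1/(M(812, -568) + E) = 1/((14 - 12*812 + 3*(-568)*812) + 92147) = 1/((14 - 9744 - 1383648) + 92147) = 1/(-1393378 + 92147) = 1/(-1301231) = -1/1301231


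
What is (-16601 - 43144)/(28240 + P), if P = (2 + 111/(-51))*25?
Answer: -203133/96001 ≈ -2.1159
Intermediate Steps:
P = -75/17 (P = (2 + 111*(-1/51))*25 = (2 - 37/17)*25 = -3/17*25 = -75/17 ≈ -4.4118)
(-16601 - 43144)/(28240 + P) = (-16601 - 43144)/(28240 - 75/17) = -59745/480005/17 = -59745*17/480005 = -203133/96001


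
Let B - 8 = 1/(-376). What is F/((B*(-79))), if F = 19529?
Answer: -7342904/237553 ≈ -30.911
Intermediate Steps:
B = 3007/376 (B = 8 + 1/(-376) = 8 - 1/376 = 3007/376 ≈ 7.9973)
F/((B*(-79))) = 19529/(((3007/376)*(-79))) = 19529/(-237553/376) = 19529*(-376/237553) = -7342904/237553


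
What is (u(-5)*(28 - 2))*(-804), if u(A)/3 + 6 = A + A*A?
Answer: -877968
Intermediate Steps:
u(A) = -18 + 3*A + 3*A² (u(A) = -18 + 3*(A + A*A) = -18 + 3*(A + A²) = -18 + (3*A + 3*A²) = -18 + 3*A + 3*A²)
(u(-5)*(28 - 2))*(-804) = ((-18 + 3*(-5) + 3*(-5)²)*(28 - 2))*(-804) = ((-18 - 15 + 3*25)*26)*(-804) = ((-18 - 15 + 75)*26)*(-804) = (42*26)*(-804) = 1092*(-804) = -877968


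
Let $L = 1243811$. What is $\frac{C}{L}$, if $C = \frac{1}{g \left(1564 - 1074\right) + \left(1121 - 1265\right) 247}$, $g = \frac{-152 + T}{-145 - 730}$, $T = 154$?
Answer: $- \frac{25}{1106031567908} \approx -2.2603 \cdot 10^{-11}$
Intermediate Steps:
$g = - \frac{2}{875}$ ($g = \frac{-152 + 154}{-145 - 730} = \frac{2}{-875} = 2 \left(- \frac{1}{875}\right) = - \frac{2}{875} \approx -0.0022857$)
$C = - \frac{25}{889228}$ ($C = \frac{1}{- \frac{2 \left(1564 - 1074\right)}{875} + \left(1121 - 1265\right) 247} = \frac{1}{\left(- \frac{2}{875}\right) 490 - 35568} = \frac{1}{- \frac{28}{25} - 35568} = \frac{1}{- \frac{889228}{25}} = - \frac{25}{889228} \approx -2.8114 \cdot 10^{-5}$)
$\frac{C}{L} = - \frac{25}{889228 \cdot 1243811} = \left(- \frac{25}{889228}\right) \frac{1}{1243811} = - \frac{25}{1106031567908}$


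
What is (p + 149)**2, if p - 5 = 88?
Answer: 58564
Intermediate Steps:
p = 93 (p = 5 + 88 = 93)
(p + 149)**2 = (93 + 149)**2 = 242**2 = 58564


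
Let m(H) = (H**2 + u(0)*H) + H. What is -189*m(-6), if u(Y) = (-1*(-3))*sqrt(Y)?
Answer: -5670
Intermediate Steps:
u(Y) = 3*sqrt(Y)
m(H) = H + H**2 (m(H) = (H**2 + (3*sqrt(0))*H) + H = (H**2 + (3*0)*H) + H = (H**2 + 0*H) + H = (H**2 + 0) + H = H**2 + H = H + H**2)
-189*m(-6) = -(-1134)*(1 - 6) = -(-1134)*(-5) = -189*30 = -5670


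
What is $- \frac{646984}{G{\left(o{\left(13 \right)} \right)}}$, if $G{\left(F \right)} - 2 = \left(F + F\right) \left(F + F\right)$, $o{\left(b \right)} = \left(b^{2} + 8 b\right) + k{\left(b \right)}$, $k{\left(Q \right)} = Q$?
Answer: $- \frac{323492}{163593} \approx -1.9774$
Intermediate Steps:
$o{\left(b \right)} = b^{2} + 9 b$ ($o{\left(b \right)} = \left(b^{2} + 8 b\right) + b = b^{2} + 9 b$)
$G{\left(F \right)} = 2 + 4 F^{2}$ ($G{\left(F \right)} = 2 + \left(F + F\right) \left(F + F\right) = 2 + 2 F 2 F = 2 + 4 F^{2}$)
$- \frac{646984}{G{\left(o{\left(13 \right)} \right)}} = - \frac{646984}{2 + 4 \left(13 \left(9 + 13\right)\right)^{2}} = - \frac{646984}{2 + 4 \left(13 \cdot 22\right)^{2}} = - \frac{646984}{2 + 4 \cdot 286^{2}} = - \frac{646984}{2 + 4 \cdot 81796} = - \frac{646984}{2 + 327184} = - \frac{646984}{327186} = \left(-646984\right) \frac{1}{327186} = - \frac{323492}{163593}$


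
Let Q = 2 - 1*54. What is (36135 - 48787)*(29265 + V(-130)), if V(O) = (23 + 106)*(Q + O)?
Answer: -73217124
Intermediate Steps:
Q = -52 (Q = 2 - 54 = -52)
V(O) = -6708 + 129*O (V(O) = (23 + 106)*(-52 + O) = 129*(-52 + O) = -6708 + 129*O)
(36135 - 48787)*(29265 + V(-130)) = (36135 - 48787)*(29265 + (-6708 + 129*(-130))) = -12652*(29265 + (-6708 - 16770)) = -12652*(29265 - 23478) = -12652*5787 = -73217124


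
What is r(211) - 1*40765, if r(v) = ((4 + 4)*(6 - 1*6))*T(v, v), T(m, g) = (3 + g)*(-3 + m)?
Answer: -40765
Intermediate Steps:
T(m, g) = (-3 + m)*(3 + g)
r(v) = 0 (r(v) = ((4 + 4)*(6 - 1*6))*(-9 - 3*v + 3*v + v*v) = (8*(6 - 6))*(-9 - 3*v + 3*v + v²) = (8*0)*(-9 + v²) = 0*(-9 + v²) = 0)
r(211) - 1*40765 = 0 - 1*40765 = 0 - 40765 = -40765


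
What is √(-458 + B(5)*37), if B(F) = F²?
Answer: √467 ≈ 21.610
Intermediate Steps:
√(-458 + B(5)*37) = √(-458 + 5²*37) = √(-458 + 25*37) = √(-458 + 925) = √467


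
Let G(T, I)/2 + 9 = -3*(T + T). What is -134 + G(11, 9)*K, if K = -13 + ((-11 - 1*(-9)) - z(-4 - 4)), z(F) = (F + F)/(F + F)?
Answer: 2266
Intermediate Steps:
z(F) = 1 (z(F) = (2*F)/((2*F)) = (2*F)*(1/(2*F)) = 1)
G(T, I) = -18 - 12*T (G(T, I) = -18 + 2*(-3*(T + T)) = -18 + 2*(-6*T) = -18 - 12*T)
K = -16 (K = -13 + ((-11 - 1*(-9)) - 1*1) = -13 + ((-11 + 9) - 1) = -13 + (-2 - 1) = -13 - 3 = -16)
-134 + G(11, 9)*K = -134 + (-18 - 12*11)*(-16) = -134 + (-18 - 132)*(-16) = -134 - 150*(-16) = -134 + 2400 = 2266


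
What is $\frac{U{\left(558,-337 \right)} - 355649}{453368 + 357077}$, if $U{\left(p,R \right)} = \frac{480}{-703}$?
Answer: $- \frac{250021727}{569742835} \approx -0.43883$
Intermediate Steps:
$U{\left(p,R \right)} = - \frac{480}{703}$ ($U{\left(p,R \right)} = 480 \left(- \frac{1}{703}\right) = - \frac{480}{703}$)
$\frac{U{\left(558,-337 \right)} - 355649}{453368 + 357077} = \frac{- \frac{480}{703} - 355649}{453368 + 357077} = - \frac{250021727}{703 \cdot 810445} = \left(- \frac{250021727}{703}\right) \frac{1}{810445} = - \frac{250021727}{569742835}$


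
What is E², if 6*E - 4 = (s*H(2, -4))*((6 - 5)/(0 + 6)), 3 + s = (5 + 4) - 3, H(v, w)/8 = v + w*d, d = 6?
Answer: 196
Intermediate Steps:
H(v, w) = 8*v + 48*w (H(v, w) = 8*(v + w*6) = 8*(v + 6*w) = 8*v + 48*w)
s = 3 (s = -3 + ((5 + 4) - 3) = -3 + (9 - 3) = -3 + 6 = 3)
E = -14 (E = ⅔ + ((3*(8*2 + 48*(-4)))*((6 - 5)/(0 + 6)))/6 = ⅔ + ((3*(16 - 192))*(1/6))/6 = ⅔ + ((3*(-176))*(1*(⅙)))/6 = ⅔ + (-528*⅙)/6 = ⅔ + (⅙)*(-88) = ⅔ - 44/3 = -14)
E² = (-14)² = 196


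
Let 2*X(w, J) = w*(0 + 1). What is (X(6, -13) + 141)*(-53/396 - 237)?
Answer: -375620/11 ≈ -34147.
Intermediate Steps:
X(w, J) = w/2 (X(w, J) = (w*(0 + 1))/2 = (w*1)/2 = w/2)
(X(6, -13) + 141)*(-53/396 - 237) = ((½)*6 + 141)*(-53/396 - 237) = (3 + 141)*(-53*1/396 - 237) = 144*(-53/396 - 237) = 144*(-93905/396) = -375620/11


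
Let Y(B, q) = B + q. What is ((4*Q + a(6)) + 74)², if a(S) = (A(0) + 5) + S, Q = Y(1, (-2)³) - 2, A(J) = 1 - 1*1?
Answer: 2401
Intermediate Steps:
A(J) = 0 (A(J) = 1 - 1 = 0)
Q = -9 (Q = (1 + (-2)³) - 2 = (1 - 8) - 2 = -7 - 2 = -9)
a(S) = 5 + S (a(S) = (0 + 5) + S = 5 + S)
((4*Q + a(6)) + 74)² = ((4*(-9) + (5 + 6)) + 74)² = ((-36 + 11) + 74)² = (-25 + 74)² = 49² = 2401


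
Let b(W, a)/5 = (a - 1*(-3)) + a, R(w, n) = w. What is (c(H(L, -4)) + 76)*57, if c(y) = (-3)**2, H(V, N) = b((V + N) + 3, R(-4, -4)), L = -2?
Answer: 4845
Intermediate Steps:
b(W, a) = 15 + 10*a (b(W, a) = 5*((a - 1*(-3)) + a) = 5*((a + 3) + a) = 5*((3 + a) + a) = 5*(3 + 2*a) = 15 + 10*a)
H(V, N) = -25 (H(V, N) = 15 + 10*(-4) = 15 - 40 = -25)
c(y) = 9
(c(H(L, -4)) + 76)*57 = (9 + 76)*57 = 85*57 = 4845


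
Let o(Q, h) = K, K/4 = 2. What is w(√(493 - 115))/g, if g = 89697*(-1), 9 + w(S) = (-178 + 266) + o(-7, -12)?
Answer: -1/1031 ≈ -0.00096993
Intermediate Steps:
K = 8 (K = 4*2 = 8)
o(Q, h) = 8
w(S) = 87 (w(S) = -9 + ((-178 + 266) + 8) = -9 + (88 + 8) = -9 + 96 = 87)
g = -89697
w(√(493 - 115))/g = 87/(-89697) = 87*(-1/89697) = -1/1031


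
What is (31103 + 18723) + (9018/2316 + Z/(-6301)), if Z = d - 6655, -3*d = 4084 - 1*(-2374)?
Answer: 363596909395/7296558 ≈ 49831.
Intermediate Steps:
d = -6458/3 (d = -(4084 - 1*(-2374))/3 = -(4084 + 2374)/3 = -⅓*6458 = -6458/3 ≈ -2152.7)
Z = -26423/3 (Z = -6458/3 - 6655 = -26423/3 ≈ -8807.7)
(31103 + 18723) + (9018/2316 + Z/(-6301)) = (31103 + 18723) + (9018/2316 - 26423/3/(-6301)) = 49826 + (9018*(1/2316) - 26423/3*(-1/6301)) = 49826 + (1503/386 + 26423/18903) = 49826 + 38610487/7296558 = 363596909395/7296558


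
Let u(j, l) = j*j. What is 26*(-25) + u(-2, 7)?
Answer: -646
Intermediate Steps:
u(j, l) = j²
26*(-25) + u(-2, 7) = 26*(-25) + (-2)² = -650 + 4 = -646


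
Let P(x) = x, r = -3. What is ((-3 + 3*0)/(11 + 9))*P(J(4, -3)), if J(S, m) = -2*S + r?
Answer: 33/20 ≈ 1.6500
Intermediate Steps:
J(S, m) = -3 - 2*S (J(S, m) = -2*S - 3 = -3 - 2*S)
((-3 + 3*0)/(11 + 9))*P(J(4, -3)) = ((-3 + 3*0)/(11 + 9))*(-3 - 2*4) = ((-3 + 0)/20)*(-3 - 8) = ((1/20)*(-3))*(-11) = -3/20*(-11) = 33/20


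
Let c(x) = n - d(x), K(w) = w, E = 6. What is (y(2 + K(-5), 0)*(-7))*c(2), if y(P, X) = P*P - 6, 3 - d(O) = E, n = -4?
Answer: 21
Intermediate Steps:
d(O) = -3 (d(O) = 3 - 1*6 = 3 - 6 = -3)
y(P, X) = -6 + P**2 (y(P, X) = P**2 - 6 = -6 + P**2)
c(x) = -1 (c(x) = -4 - 1*(-3) = -4 + 3 = -1)
(y(2 + K(-5), 0)*(-7))*c(2) = ((-6 + (2 - 5)**2)*(-7))*(-1) = ((-6 + (-3)**2)*(-7))*(-1) = ((-6 + 9)*(-7))*(-1) = (3*(-7))*(-1) = -21*(-1) = 21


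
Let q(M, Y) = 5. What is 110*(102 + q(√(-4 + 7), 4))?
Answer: 11770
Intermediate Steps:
110*(102 + q(√(-4 + 7), 4)) = 110*(102 + 5) = 110*107 = 11770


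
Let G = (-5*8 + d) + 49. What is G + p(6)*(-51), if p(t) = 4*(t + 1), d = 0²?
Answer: -1419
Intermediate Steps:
d = 0
p(t) = 4 + 4*t (p(t) = 4*(1 + t) = 4 + 4*t)
G = 9 (G = (-5*8 + 0) + 49 = (-40 + 0) + 49 = -40 + 49 = 9)
G + p(6)*(-51) = 9 + (4 + 4*6)*(-51) = 9 + (4 + 24)*(-51) = 9 + 28*(-51) = 9 - 1428 = -1419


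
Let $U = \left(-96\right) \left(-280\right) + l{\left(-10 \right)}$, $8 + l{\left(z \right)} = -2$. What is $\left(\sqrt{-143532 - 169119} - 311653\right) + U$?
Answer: $-284783 + 3 i \sqrt{34739} \approx -2.8478 \cdot 10^{5} + 559.15 i$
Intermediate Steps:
$l{\left(z \right)} = -10$ ($l{\left(z \right)} = -8 - 2 = -10$)
$U = 26870$ ($U = \left(-96\right) \left(-280\right) - 10 = 26880 - 10 = 26870$)
$\left(\sqrt{-143532 - 169119} - 311653\right) + U = \left(\sqrt{-143532 - 169119} - 311653\right) + 26870 = \left(\sqrt{-312651} - 311653\right) + 26870 = \left(3 i \sqrt{34739} - 311653\right) + 26870 = \left(-311653 + 3 i \sqrt{34739}\right) + 26870 = -284783 + 3 i \sqrt{34739}$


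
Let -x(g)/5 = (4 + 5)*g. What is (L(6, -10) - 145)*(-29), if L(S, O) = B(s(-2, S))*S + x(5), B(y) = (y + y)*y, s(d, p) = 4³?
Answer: -1414678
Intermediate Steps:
s(d, p) = 64
B(y) = 2*y² (B(y) = (2*y)*y = 2*y²)
x(g) = -45*g (x(g) = -5*(4 + 5)*g = -45*g)
L(S, O) = -225 + 8192*S (L(S, O) = (2*64²)*S - 45*5 = (2*4096)*S - 225 = 8192*S - 225 = -225 + 8192*S)
(L(6, -10) - 145)*(-29) = ((-225 + 8192*6) - 145)*(-29) = ((-225 + 49152) - 145)*(-29) = (48927 - 145)*(-29) = 48782*(-29) = -1414678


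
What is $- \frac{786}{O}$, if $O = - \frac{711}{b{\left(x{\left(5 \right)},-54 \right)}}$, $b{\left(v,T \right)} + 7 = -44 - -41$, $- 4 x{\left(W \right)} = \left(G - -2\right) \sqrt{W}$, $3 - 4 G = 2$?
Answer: $- \frac{2620}{237} \approx -11.055$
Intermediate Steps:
$G = \frac{1}{4}$ ($G = \frac{3}{4} - \frac{1}{2} = \frac{1}{4} \approx 0.25$)
$x{\left(W \right)} = - \frac{9 \sqrt{W}}{16}$ ($x{\left(W \right)} = - \frac{\left(\frac{1}{4} - -2\right) \sqrt{W}}{4} = - \frac{\left(\frac{1}{4} + 2\right) \sqrt{W}}{4} = - \frac{\frac{9}{4} \sqrt{W}}{4} = - \frac{9 \sqrt{W}}{16}$)
$b{\left(v,T \right)} = -10$ ($b{\left(v,T \right)} = -7 - 3 = -10$)
$O = \frac{711}{10}$ ($O = - \frac{711}{-10} = \left(-711\right) \left(- \frac{1}{10}\right) = \frac{711}{10} \approx 71.1$)
$- \frac{786}{O} = - \frac{786}{\frac{711}{10}} = \left(-786\right) \frac{10}{711} = - \frac{2620}{237}$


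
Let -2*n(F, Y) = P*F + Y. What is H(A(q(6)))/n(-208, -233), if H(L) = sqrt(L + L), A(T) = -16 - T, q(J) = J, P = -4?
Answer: -4*I*sqrt(11)/599 ≈ -0.022148*I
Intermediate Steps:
n(F, Y) = 2*F - Y/2 (n(F, Y) = -(-4*F + Y)/2 = -(Y - 4*F)/2 = 2*F - Y/2)
H(L) = sqrt(2)*sqrt(L) (H(L) = sqrt(2*L) = sqrt(2)*sqrt(L))
H(A(q(6)))/n(-208, -233) = (sqrt(2)*sqrt(-16 - 1*6))/(2*(-208) - 1/2*(-233)) = (sqrt(2)*sqrt(-16 - 6))/(-416 + 233/2) = (sqrt(2)*sqrt(-22))/(-599/2) = (sqrt(2)*(I*sqrt(22)))*(-2/599) = (2*I*sqrt(11))*(-2/599) = -4*I*sqrt(11)/599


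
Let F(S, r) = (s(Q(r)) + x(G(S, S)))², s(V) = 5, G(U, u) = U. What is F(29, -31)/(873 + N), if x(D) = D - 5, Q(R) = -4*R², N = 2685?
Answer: 841/3558 ≈ 0.23637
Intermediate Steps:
x(D) = -5 + D
F(S, r) = S² (F(S, r) = (5 + (-5 + S))² = S²)
F(29, -31)/(873 + N) = 29²/(873 + 2685) = 841/3558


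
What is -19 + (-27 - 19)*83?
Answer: -3837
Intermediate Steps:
-19 + (-27 - 19)*83 = -19 - 46*83 = -19 - 3818 = -3837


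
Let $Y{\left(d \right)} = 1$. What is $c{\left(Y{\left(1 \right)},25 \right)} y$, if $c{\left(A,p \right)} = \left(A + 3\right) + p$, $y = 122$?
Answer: $3538$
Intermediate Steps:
$c{\left(A,p \right)} = 3 + A + p$ ($c{\left(A,p \right)} = \left(3 + A\right) + p = 3 + A + p$)
$c{\left(Y{\left(1 \right)},25 \right)} y = \left(3 + 1 + 25\right) 122 = 29 \cdot 122 = 3538$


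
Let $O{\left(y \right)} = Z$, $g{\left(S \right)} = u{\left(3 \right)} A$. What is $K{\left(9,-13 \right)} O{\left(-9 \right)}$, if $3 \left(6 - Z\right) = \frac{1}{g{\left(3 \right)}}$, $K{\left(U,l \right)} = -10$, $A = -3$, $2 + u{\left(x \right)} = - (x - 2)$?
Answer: $- \frac{1610}{27} \approx -59.63$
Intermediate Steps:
$u{\left(x \right)} = - x$ ($u{\left(x \right)} = -2 - \left(x - 2\right) = -2 - \left(-2 + x\right) = - x$)
$g{\left(S \right)} = 9$ ($g{\left(S \right)} = \left(-1\right) 3 \left(-3\right) = \left(-3\right) \left(-3\right) = 9$)
$Z = \frac{161}{27}$ ($Z = 6 - \frac{1}{3 \cdot 9} = 6 - \frac{1}{27} = \frac{161}{27} \approx 5.963$)
$O{\left(y \right)} = \frac{161}{27}$
$K{\left(9,-13 \right)} O{\left(-9 \right)} = \left(-10\right) \frac{161}{27} = - \frac{1610}{27}$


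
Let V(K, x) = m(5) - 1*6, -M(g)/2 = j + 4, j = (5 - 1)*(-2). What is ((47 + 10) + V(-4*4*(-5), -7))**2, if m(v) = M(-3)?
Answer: 3481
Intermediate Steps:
j = -8 (j = 4*(-2) = -8)
M(g) = 8 (M(g) = -2*(-8 + 4) = -2*(-4) = 8)
m(v) = 8
V(K, x) = 2 (V(K, x) = 8 - 1*6 = 8 - 6 = 2)
((47 + 10) + V(-4*4*(-5), -7))**2 = ((47 + 10) + 2)**2 = (57 + 2)**2 = 59**2 = 3481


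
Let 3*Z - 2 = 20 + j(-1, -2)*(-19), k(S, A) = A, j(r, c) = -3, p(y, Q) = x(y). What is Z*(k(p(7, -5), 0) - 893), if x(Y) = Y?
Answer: -70547/3 ≈ -23516.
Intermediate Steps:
p(y, Q) = y
Z = 79/3 (Z = ⅔ + (20 - 3*(-19))/3 = ⅔ + (20 + 57)/3 = ⅔ + (⅓)*77 = ⅔ + 77/3 = 79/3 ≈ 26.333)
Z*(k(p(7, -5), 0) - 893) = 79*(0 - 893)/3 = (79/3)*(-893) = -70547/3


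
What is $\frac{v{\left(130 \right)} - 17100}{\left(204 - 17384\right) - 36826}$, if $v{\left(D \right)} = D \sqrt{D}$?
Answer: $\frac{2850}{9001} - \frac{65 \sqrt{130}}{27003} \approx 0.28919$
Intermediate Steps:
$v{\left(D \right)} = D^{\frac{3}{2}}$
$\frac{v{\left(130 \right)} - 17100}{\left(204 - 17384\right) - 36826} = \frac{130^{\frac{3}{2}} - 17100}{\left(204 - 17384\right) - 36826} = \frac{130 \sqrt{130} - 17100}{\left(204 - 17384\right) - 36826} = \frac{-17100 + 130 \sqrt{130}}{-17180 - 36826} = \frac{-17100 + 130 \sqrt{130}}{-54006} = \left(-17100 + 130 \sqrt{130}\right) \left(- \frac{1}{54006}\right) = \frac{2850}{9001} - \frac{65 \sqrt{130}}{27003}$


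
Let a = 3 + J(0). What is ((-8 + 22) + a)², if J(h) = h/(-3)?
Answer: 289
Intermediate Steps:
J(h) = -h/3 (J(h) = h*(-⅓) = -h/3)
a = 3 (a = 3 - ⅓*0 = 3 + 0 = 3)
((-8 + 22) + a)² = ((-8 + 22) + 3)² = (14 + 3)² = 17² = 289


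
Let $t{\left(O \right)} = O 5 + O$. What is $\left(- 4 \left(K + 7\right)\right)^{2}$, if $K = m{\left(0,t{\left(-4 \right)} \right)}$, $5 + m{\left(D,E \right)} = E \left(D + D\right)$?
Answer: $64$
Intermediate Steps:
$t{\left(O \right)} = 6 O$ ($t{\left(O \right)} = 5 O + O = 6 O$)
$m{\left(D,E \right)} = -5 + 2 D E$ ($m{\left(D,E \right)} = -5 + E \left(D + D\right) = -5 + E 2 D = -5 + 2 D E$)
$K = -5$ ($K = -5 + 2 \cdot 0 \cdot 6 \left(-4\right) = -5 + 2 \cdot 0 \left(-24\right) = -5 + 0 = -5$)
$\left(- 4 \left(K + 7\right)\right)^{2} = \left(- 4 \left(-5 + 7\right)\right)^{2} = \left(\left(-4\right) 2\right)^{2} = \left(-8\right)^{2} = 64$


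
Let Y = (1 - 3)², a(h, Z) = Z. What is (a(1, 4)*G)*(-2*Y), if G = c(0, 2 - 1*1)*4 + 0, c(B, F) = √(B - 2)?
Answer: -128*I*√2 ≈ -181.02*I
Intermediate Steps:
Y = 4 (Y = (-2)² = 4)
c(B, F) = √(-2 + B)
G = 4*I*√2 (G = √(-2 + 0)*4 + 0 = √(-2)*4 + 0 = (I*√2)*4 + 0 = 4*I*√2 + 0 = 4*I*√2 ≈ 5.6569*I)
(a(1, 4)*G)*(-2*Y) = (4*(4*I*√2))*(-2*4) = (16*I*√2)*(-8) = -128*I*√2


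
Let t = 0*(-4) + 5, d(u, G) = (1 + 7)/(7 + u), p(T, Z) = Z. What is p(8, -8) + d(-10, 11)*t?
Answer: -64/3 ≈ -21.333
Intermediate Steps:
d(u, G) = 8/(7 + u)
t = 5 (t = 0 + 5 = 5)
p(8, -8) + d(-10, 11)*t = -8 + (8/(7 - 10))*5 = -8 + (8/(-3))*5 = -8 + (8*(-1/3))*5 = -8 - 8/3*5 = -8 - 40/3 = -64/3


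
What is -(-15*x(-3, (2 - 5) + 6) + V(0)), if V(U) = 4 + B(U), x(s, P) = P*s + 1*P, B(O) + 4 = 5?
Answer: -95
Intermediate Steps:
B(O) = 1 (B(O) = -4 + 5 = 1)
x(s, P) = P + P*s (x(s, P) = P*s + P = P + P*s)
V(U) = 5 (V(U) = 4 + 1 = 5)
-(-15*x(-3, (2 - 5) + 6) + V(0)) = -(-15*((2 - 5) + 6)*(1 - 3) + 5) = -(-15*(-3 + 6)*(-2) + 5) = -(-45*(-2) + 5) = -(-15*(-6) + 5) = -(90 + 5) = -1*95 = -95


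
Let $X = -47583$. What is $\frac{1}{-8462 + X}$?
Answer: $- \frac{1}{56045} \approx -1.7843 \cdot 10^{-5}$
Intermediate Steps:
$\frac{1}{-8462 + X} = \frac{1}{-8462 - 47583} = \frac{1}{-56045} = - \frac{1}{56045}$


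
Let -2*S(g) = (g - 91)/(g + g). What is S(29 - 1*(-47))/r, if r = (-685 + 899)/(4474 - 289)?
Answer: 62775/65056 ≈ 0.96494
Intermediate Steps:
r = 214/4185 ≈ 0.051135
S(g) = -(-91 + g)/(4*g) (S(g) = -(g - 91)/(2*(g + g)) = -(-91 + g)/(2*(2*g)) = -(-91 + g)*1/(2*g)/2 = -(-91 + g)/(4*g))
S(29 - 1*(-47))/r = ((91 - (29 - 1*(-47)))/(4*(29 - 1*(-47))))/(214/4185) = ((91 - (29 + 47))/(4*(29 + 47)))*(4185/214) = ((¼)*(91 - 1*76)/76)*(4185/214) = ((¼)*(1/76)*(91 - 76))*(4185/214) = ((¼)*(1/76)*15)*(4185/214) = (15/304)*(4185/214) = 62775/65056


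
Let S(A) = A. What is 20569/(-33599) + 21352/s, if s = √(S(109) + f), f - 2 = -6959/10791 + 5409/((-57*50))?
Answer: -20569/33599 + 320280*√50657823889574/1111843727 ≈ 2049.6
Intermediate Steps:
f = -5564323/10251450 (f = 2 + (-6959/10791 + 5409/((-57*50))) = 2 + (-6959*1/10791 + 5409/(-2850)) = 2 + (-6959/10791 + 5409*(-1/2850)) = 2 + (-6959/10791 - 1803/950) = 2 - 26067223/10251450 = -5564323/10251450 ≈ -0.54278)
s = √50657823889574/683430 (s = √(109 - 5564323/10251450) = √(1111843727/10251450) = √50657823889574/683430 ≈ 10.414)
20569/(-33599) + 21352/s = 20569/(-33599) + 21352/((√50657823889574/683430)) = 20569*(-1/33599) + 21352*(15*√50657823889574/1111843727) = -20569/33599 + 320280*√50657823889574/1111843727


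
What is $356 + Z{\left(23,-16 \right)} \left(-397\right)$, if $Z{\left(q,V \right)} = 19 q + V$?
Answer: $-166781$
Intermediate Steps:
$Z{\left(q,V \right)} = V + 19 q$
$356 + Z{\left(23,-16 \right)} \left(-397\right) = 356 + \left(-16 + 19 \cdot 23\right) \left(-397\right) = 356 + \left(-16 + 437\right) \left(-397\right) = 356 + 421 \left(-397\right) = 356 - 167137 = -166781$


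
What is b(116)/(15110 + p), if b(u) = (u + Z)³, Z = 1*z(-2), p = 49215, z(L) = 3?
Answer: 1685159/64325 ≈ 26.198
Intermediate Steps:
Z = 3 (Z = 1*3 = 3)
b(u) = (3 + u)³ (b(u) = (u + 3)³ = (3 + u)³)
b(116)/(15110 + p) = (3 + 116)³/(15110 + 49215) = 119³/64325 = 1685159*(1/64325) = 1685159/64325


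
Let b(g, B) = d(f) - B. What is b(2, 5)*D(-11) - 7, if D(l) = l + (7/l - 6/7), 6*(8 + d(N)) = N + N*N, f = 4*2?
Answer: 423/77 ≈ 5.4935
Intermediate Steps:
f = 8
d(N) = -8 + N/6 + N²/6 (d(N) = -8 + (N + N*N)/6 = -8 + (N + N²)/6 = -8 + (N/6 + N²/6) = -8 + N/6 + N²/6)
b(g, B) = 4 - B (b(g, B) = (-8 + (⅙)*8 + (⅙)*8²) - B = (-8 + 4/3 + (⅙)*64) - B = (-8 + 4/3 + 32/3) - B = 4 - B)
D(l) = -6/7 + l + 7/l (D(l) = l + (7/l - 6*⅐) = l + (7/l - 6/7) = l + (-6/7 + 7/l) = -6/7 + l + 7/l)
b(2, 5)*D(-11) - 7 = (4 - 1*5)*(-6/7 - 11 + 7/(-11)) - 7 = (4 - 5)*(-6/7 - 11 + 7*(-1/11)) - 7 = -(-6/7 - 11 - 7/11) - 7 = -1*(-962/77) - 7 = 962/77 - 7 = 423/77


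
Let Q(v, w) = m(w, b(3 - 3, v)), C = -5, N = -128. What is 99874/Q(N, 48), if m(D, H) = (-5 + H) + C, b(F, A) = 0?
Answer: -49937/5 ≈ -9987.4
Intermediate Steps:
m(D, H) = -10 + H (m(D, H) = (-5 + H) - 5 = -10 + H)
Q(v, w) = -10 (Q(v, w) = -10 + 0 = -10)
99874/Q(N, 48) = 99874/(-10) = 99874*(-1/10) = -49937/5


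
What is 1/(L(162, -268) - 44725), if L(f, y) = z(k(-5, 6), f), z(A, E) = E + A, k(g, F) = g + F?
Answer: -1/44562 ≈ -2.2441e-5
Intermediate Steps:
k(g, F) = F + g
z(A, E) = A + E
L(f, y) = 1 + f (L(f, y) = (6 - 5) + f = 1 + f)
1/(L(162, -268) - 44725) = 1/((1 + 162) - 44725) = 1/(163 - 44725) = 1/(-44562) = -1/44562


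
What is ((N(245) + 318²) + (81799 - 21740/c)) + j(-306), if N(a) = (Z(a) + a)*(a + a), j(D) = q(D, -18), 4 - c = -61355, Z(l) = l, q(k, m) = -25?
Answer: 25954712542/61359 ≈ 4.2300e+5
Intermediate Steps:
c = 61359 (c = 4 - 1*(-61355) = 4 + 61355 = 61359)
j(D) = -25
N(a) = 4*a² (N(a) = (a + a)*(a + a) = (2*a)*(2*a) = 4*a²)
((N(245) + 318²) + (81799 - 21740/c)) + j(-306) = ((4*245² + 318²) + (81799 - 21740/61359)) - 25 = ((4*60025 + 101124) + (81799 - 21740*1/61359)) - 25 = ((240100 + 101124) + (81799 - 21740/61359)) - 25 = (341224 + 5019083101/61359) - 25 = 25956246517/61359 - 25 = 25954712542/61359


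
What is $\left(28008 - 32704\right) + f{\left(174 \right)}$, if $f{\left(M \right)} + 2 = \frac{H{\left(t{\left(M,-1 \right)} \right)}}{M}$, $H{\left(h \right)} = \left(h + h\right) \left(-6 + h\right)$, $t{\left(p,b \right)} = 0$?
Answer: $-4698$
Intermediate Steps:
$H{\left(h \right)} = 2 h \left(-6 + h\right)$
$f{\left(M \right)} = -2$ ($f{\left(M \right)} = -2 + \frac{2 \cdot 0 \left(-6 + 0\right)}{M} = -2 + \frac{2 \cdot 0 \left(-6\right)}{M} = -2 + \frac{0}{M} = -2 + 0 = -2$)
$\left(28008 - 32704\right) + f{\left(174 \right)} = \left(28008 - 32704\right) - 2 = -4696 - 2 = -4698$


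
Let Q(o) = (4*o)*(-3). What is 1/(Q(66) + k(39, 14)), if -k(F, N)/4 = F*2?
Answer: -1/1104 ≈ -0.00090580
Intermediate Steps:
k(F, N) = -8*F (k(F, N) = -4*F*2 = -8*F)
Q(o) = -12*o
1/(Q(66) + k(39, 14)) = 1/(-12*66 - 8*39) = 1/(-792 - 312) = 1/(-1104) = -1/1104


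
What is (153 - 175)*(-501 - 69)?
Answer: 12540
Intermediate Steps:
(153 - 175)*(-501 - 69) = -22*(-570) = 12540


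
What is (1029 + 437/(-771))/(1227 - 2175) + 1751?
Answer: 639513493/365454 ≈ 1749.9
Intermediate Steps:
(1029 + 437/(-771))/(1227 - 2175) + 1751 = (1029 + 437*(-1/771))/(-948) + 1751 = (1029 - 437/771)*(-1/948) + 1751 = (792922/771)*(-1/948) + 1751 = -396461/365454 + 1751 = 639513493/365454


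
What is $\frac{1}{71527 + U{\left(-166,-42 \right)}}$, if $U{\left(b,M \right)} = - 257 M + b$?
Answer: $\frac{1}{82155} \approx 1.2172 \cdot 10^{-5}$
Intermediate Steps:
$U{\left(b,M \right)} = b - 257 M$
$\frac{1}{71527 + U{\left(-166,-42 \right)}} = \frac{1}{71527 - -10628} = \frac{1}{71527 + \left(-166 + 10794\right)} = \frac{1}{71527 + 10628} = \frac{1}{82155}$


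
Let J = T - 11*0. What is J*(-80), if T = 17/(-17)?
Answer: 80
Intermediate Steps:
T = -1 (T = 17*(-1/17) = -1)
J = -1 (J = -1 - 11*0 = -1 + 0 = -1)
J*(-80) = -1*(-80) = 80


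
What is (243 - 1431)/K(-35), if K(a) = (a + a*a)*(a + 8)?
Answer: 22/595 ≈ 0.036975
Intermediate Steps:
K(a) = (8 + a)*(a + a²) (K(a) = (a + a²)*(8 + a) = (8 + a)*(a + a²))
(243 - 1431)/K(-35) = (243 - 1431)/((-35*(8 + (-35)² + 9*(-35)))) = -1188/(-35*(8 + 1225 - 315)) = -1188/(-35*918) = -1188/(-32130) = -1/32130*(-1188) = 22/595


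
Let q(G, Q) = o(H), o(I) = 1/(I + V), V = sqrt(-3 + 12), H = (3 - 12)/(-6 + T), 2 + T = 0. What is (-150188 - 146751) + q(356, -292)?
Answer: -9798979/33 ≈ -2.9694e+5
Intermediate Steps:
T = -2 (T = -2 + 0 = -2)
H = 9/8 (H = (3 - 12)/(-6 - 2) = -9/(-8) = -9*(-1/8) = 9/8 ≈ 1.1250)
V = 3 (V = sqrt(9) = 3)
o(I) = 1/(3 + I) (o(I) = 1/(I + 3) = 1/(3 + I))
q(G, Q) = 8/33 (q(G, Q) = 1/(3 + 9/8) = 1/(33/8) = 8/33)
(-150188 - 146751) + q(356, -292) = (-150188 - 146751) + 8/33 = -296939 + 8/33 = -9798979/33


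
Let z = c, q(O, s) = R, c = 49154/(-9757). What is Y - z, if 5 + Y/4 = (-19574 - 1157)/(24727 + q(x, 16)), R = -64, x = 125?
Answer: -4409542186/240636891 ≈ -18.324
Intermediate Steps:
c = -49154/9757 (c = 49154*(-1/9757) = -49154/9757 ≈ -5.0378)
q(O, s) = -64
z = -49154/9757 ≈ -5.0378
Y = -576184/24663 (Y = -20 + 4*((-19574 - 1157)/(24727 - 64)) = -20 + 4*(-20731/24663) = -20 - 82924/24663 = -576184/24663 ≈ -23.362)
Y - z = -576184/24663 - 1*(-49154/9757) = -576184/24663 + 49154/9757 = -4409542186/240636891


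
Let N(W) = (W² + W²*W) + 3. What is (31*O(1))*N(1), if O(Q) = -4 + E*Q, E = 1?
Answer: -465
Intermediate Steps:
N(W) = 3 + W² + W³ (N(W) = (W² + W³) + 3 = 3 + W² + W³)
O(Q) = -4 + Q (O(Q) = -4 + 1*Q = -4 + Q)
(31*O(1))*N(1) = (31*(-4 + 1))*(3 + 1² + 1³) = (31*(-3))*(3 + 1 + 1) = -93*5 = -465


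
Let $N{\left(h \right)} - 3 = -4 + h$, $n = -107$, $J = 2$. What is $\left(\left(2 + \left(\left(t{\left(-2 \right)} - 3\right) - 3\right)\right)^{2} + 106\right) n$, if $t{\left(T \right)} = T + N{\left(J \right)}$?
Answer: $-14017$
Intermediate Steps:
$N{\left(h \right)} = -1 + h$ ($N{\left(h \right)} = 3 + \left(-4 + h\right) = -1 + h$)
$t{\left(T \right)} = 1 + T$ ($t{\left(T \right)} = T + \left(-1 + 2\right) = T + 1 = 1 + T$)
$\left(\left(2 + \left(\left(t{\left(-2 \right)} - 3\right) - 3\right)\right)^{2} + 106\right) n = \left(\left(2 + \left(\left(\left(1 - 2\right) - 3\right) - 3\right)\right)^{2} + 106\right) \left(-107\right) = \left(\left(2 - 7\right)^{2} + 106\right) \left(-107\right) = \left(\left(-5\right)^{2} + 106\right) \left(-107\right) = \left(25 + 106\right) \left(-107\right) = 131 \left(-107\right) = -14017$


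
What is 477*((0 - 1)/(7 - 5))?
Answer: -477/2 ≈ -238.50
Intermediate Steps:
477*((0 - 1)/(7 - 5)) = 477*(-1/2) = -477/2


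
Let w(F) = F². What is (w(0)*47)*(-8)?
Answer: 0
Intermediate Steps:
(w(0)*47)*(-8) = (0²*47)*(-8) = (0*47)*(-8) = 0*(-8) = 0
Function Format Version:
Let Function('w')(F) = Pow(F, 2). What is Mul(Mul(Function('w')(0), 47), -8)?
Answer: 0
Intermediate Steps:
Mul(Mul(Function('w')(0), 47), -8) = Mul(Mul(Pow(0, 2), 47), -8) = Mul(Mul(0, 47), -8) = Mul(0, -8) = 0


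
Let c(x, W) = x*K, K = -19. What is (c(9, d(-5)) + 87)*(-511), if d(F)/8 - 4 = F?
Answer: 42924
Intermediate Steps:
d(F) = 32 + 8*F
c(x, W) = -19*x (c(x, W) = x*(-19) = -19*x)
(c(9, d(-5)) + 87)*(-511) = (-19*9 + 87)*(-511) = (-171 + 87)*(-511) = -84*(-511) = 42924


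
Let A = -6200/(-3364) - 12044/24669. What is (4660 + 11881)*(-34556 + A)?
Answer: -11858117250891898/20746629 ≈ -5.7157e+8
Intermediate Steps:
A = 28107946/20746629 (A = -6200*(-1/3364) - 12044*1/24669 = 1550/841 - 12044/24669 = 28107946/20746629 ≈ 1.3548)
(4660 + 11881)*(-34556 + A) = (4660 + 11881)*(-34556 + 28107946/20746629) = 16541*(-716892403778/20746629) = -11858117250891898/20746629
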